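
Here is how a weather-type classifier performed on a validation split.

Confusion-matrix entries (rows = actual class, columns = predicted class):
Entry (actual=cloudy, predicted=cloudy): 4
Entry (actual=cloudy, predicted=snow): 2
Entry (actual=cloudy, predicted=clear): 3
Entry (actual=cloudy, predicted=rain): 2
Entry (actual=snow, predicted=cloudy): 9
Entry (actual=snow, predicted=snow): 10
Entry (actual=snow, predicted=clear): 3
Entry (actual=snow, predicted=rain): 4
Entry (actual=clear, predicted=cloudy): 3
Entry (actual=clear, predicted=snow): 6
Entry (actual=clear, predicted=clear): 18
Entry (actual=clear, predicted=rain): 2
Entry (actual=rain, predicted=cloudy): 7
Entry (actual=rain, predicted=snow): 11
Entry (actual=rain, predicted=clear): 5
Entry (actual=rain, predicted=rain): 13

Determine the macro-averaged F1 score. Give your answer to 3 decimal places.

0.419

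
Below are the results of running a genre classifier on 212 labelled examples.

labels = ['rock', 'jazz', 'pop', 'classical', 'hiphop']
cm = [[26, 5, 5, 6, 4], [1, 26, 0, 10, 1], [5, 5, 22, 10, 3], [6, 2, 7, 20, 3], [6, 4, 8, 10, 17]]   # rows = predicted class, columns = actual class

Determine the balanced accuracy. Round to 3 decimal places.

Balanced accuracy = mean of per-class recall.
  rock: recall = 26/44 = 0.5909
  jazz: recall = 26/42 = 0.6190
  pop: recall = 22/42 = 0.5238
  classical: recall = 20/56 = 0.3571
  hiphop: recall = 17/28 = 0.6071
Mean = (0.5909 + 0.6190 + 0.5238 + 0.3571 + 0.6071) / 5 = 0.540

0.540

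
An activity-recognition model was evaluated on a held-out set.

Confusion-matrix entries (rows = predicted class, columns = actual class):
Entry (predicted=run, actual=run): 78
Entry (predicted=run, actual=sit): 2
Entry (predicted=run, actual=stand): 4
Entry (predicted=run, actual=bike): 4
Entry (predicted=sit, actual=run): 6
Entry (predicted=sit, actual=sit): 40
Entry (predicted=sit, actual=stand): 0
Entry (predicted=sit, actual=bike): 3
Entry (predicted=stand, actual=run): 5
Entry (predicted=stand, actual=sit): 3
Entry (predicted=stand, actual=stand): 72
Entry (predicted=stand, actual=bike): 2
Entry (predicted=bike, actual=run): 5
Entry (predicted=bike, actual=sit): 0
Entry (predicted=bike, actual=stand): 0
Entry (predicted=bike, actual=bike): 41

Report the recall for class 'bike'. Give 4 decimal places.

0.8200

Treat 'bike' as positive and all other classes as negative.
recall = TP/(TP+FN).
bike: TP=41, FN=4+3+2=9 → 41/50 = 0.82000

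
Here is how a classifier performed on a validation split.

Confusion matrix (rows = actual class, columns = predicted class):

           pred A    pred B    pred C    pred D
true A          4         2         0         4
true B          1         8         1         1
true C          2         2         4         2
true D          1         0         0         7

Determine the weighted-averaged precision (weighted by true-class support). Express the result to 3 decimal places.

Per-class precision (TP/(TP+FP)):
  A: TP=4, FP=1+2+1=4 → 4/8 = 0.5000
  B: TP=8, FP=2+2+0=4 → 8/12 = 0.6667
  C: TP=4, FP=0+1+0=1 → 4/5 = 0.8000
  D: TP=7, FP=4+1+2=7 → 7/14 = 0.5000
Weighted-precision = Σ (supportᵢ/N)·precisionᵢ with N=39: (10/39)·0.5000 + (11/39)·0.6667 + (10/39)·0.8000 + (8/39)·0.5000 = 0.624

0.624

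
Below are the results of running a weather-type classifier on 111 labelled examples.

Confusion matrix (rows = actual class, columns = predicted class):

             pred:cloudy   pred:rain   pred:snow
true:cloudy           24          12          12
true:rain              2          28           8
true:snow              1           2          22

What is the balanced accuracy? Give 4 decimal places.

0.7056

Balanced accuracy = mean of per-class recall.
  cloudy: recall = 24/48 = 0.50000
  rain: recall = 28/38 = 0.73684
  snow: recall = 22/25 = 0.88000
Mean = (0.50000 + 0.73684 + 0.88000) / 3 = 0.7056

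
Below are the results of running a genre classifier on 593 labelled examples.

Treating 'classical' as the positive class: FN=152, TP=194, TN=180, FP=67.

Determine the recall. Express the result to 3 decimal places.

0.561

Recall = TP/(TP+FN) = 194/(194+152) = 194/346 = 0.561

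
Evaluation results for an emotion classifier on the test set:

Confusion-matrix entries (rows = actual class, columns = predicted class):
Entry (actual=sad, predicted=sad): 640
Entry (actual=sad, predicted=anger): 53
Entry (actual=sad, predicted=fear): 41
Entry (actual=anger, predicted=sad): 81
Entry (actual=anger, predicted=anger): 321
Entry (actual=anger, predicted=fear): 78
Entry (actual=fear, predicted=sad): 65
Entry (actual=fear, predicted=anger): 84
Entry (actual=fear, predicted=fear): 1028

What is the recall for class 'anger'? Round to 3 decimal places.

One-vs-rest for 'anger': TP = diagonal; FP = other classes predicted 'anger'; FN = 'anger' predicted as other.
recall = TP/(TP+FN).
anger: TP=321, FN=81+78=159 → 321/480 = 0.6688

0.669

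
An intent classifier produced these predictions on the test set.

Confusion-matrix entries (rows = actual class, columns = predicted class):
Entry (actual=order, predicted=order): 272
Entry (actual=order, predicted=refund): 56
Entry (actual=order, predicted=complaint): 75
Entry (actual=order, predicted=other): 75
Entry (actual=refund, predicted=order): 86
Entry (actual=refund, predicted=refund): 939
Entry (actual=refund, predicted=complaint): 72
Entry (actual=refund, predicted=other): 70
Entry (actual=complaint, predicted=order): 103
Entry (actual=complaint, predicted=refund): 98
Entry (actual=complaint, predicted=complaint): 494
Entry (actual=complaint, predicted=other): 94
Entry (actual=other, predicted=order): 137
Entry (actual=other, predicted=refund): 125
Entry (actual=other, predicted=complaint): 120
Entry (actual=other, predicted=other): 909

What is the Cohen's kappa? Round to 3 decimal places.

Observed agreement pₒ = trace/N = 2614/3725 = 0.7017
Expected agreement pₑ = Σ (rowᵢ·colᵢ)/N² = (478·598 + 1167·1218 + 789·761 + 1291·1148)/3725² = 0.2731
κ = (pₒ − pₑ)/(1 − pₑ) = (0.7017 − 0.2731)/(1 − 0.2731) = 0.590

0.590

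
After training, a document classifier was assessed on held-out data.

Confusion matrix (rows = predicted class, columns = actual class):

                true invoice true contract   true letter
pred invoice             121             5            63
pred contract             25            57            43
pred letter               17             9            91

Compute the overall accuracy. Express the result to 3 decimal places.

Accuracy = trace / total = (121+57+91=269) / 431 = 269/431 = 0.624

0.624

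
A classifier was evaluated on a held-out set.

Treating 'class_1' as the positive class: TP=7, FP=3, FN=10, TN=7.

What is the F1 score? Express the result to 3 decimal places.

0.519

Precision = TP/(TP+FP) = 7/10 = 0.7000
Recall = TP/(TP+FN) = 7/17 = 0.4118
F1 = 2·TP/(2·TP+FP+FN) = 14/27 = 0.519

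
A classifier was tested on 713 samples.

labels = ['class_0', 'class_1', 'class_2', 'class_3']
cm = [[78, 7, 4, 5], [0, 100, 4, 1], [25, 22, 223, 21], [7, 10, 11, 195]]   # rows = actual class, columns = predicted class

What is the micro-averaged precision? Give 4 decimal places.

Micro-averaging pools counts across classes: ΣTP=596, ΣFP=117, ΣFN=117.
Micro-precision = TP/(TP+FP) on pooled counts = 0.8359 (equals overall accuracy in single-label multiclass).

0.8359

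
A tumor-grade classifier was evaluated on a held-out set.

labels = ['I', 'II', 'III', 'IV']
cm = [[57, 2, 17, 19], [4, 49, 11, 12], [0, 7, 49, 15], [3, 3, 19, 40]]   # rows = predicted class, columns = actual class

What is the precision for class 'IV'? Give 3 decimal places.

0.615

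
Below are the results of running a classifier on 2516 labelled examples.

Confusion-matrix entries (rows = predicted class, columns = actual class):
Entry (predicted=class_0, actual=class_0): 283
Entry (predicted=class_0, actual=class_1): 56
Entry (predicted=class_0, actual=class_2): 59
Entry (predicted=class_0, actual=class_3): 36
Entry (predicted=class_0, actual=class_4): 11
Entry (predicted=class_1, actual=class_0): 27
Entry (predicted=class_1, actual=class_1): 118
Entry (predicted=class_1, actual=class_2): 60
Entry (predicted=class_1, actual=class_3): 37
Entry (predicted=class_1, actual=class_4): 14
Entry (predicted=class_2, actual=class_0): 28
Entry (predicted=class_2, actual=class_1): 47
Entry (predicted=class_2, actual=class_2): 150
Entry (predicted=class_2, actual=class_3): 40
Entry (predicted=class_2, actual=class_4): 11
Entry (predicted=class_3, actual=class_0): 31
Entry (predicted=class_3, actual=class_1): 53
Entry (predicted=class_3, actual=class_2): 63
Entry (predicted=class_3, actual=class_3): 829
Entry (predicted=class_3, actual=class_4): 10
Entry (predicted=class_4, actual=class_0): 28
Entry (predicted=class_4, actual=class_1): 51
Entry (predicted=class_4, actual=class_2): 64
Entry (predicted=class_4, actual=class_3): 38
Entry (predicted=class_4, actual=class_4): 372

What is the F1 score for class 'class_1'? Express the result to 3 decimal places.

F1 score = 2·TP/(2·TP+FP+FN).
class_1: TP=118, FP=27+60+37+14=138, FN=56+47+53+51=207 → 236/581 = 0.4062

0.406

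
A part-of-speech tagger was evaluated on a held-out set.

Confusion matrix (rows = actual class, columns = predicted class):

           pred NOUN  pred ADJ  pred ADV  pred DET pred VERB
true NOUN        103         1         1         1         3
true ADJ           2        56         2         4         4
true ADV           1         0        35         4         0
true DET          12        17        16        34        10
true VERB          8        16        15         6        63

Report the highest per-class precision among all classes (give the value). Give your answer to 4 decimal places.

Per-class precision (TP/(TP+FP)):
  NOUN: TP=103, FP=2+1+12+8=23 → 103/126 = 0.81746
  ADJ: TP=56, FP=1+0+17+16=34 → 56/90 = 0.62222
  ADV: TP=35, FP=1+2+16+15=34 → 35/69 = 0.50725
  DET: TP=34, FP=1+4+4+6=15 → 34/49 = 0.69388
  VERB: TP=63, FP=3+4+0+10=17 → 63/80 = 0.78750
Highest is class 'NOUN' with precision = 0.8175.

0.8175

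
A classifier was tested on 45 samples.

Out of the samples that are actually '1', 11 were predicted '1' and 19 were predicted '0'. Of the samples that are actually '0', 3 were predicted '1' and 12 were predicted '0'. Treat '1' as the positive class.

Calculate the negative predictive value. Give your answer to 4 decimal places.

0.3871

NPV = TN/(TN+FN) = 12/(12+19) = 0.3871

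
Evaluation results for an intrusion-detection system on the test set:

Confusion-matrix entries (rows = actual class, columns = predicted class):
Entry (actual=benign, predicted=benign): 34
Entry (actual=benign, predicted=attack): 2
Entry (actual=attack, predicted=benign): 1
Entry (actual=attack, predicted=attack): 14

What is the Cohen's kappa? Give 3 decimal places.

0.861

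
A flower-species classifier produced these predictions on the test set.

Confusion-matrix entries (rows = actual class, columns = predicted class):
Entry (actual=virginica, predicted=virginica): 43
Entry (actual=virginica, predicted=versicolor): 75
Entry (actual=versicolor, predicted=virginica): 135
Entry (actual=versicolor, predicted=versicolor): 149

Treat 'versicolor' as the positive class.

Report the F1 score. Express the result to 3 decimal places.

0.587

Precision = TP/(TP+FP) = 149/224 = 0.6652
Recall = TP/(TP+FN) = 149/284 = 0.5246
F1 = 2·TP/(2·TP+FP+FN) = 298/508 = 0.587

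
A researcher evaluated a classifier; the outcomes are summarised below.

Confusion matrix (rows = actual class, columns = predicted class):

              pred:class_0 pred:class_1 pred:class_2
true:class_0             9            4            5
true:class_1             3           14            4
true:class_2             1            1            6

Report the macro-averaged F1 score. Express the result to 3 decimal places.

0.601

Per-class F1 score (2·TP/(2·TP+FP+FN)):
  class_0: TP=9, FP=3+1=4, FN=4+5=9 → 18/31 = 0.5806
  class_1: TP=14, FP=4+1=5, FN=3+4=7 → 28/40 = 0.7000
  class_2: TP=6, FP=5+4=9, FN=1+1=2 → 12/23 = 0.5217
Macro-F1 score = mean = (0.5806 + 0.7000 + 0.5217) / 3 = 0.601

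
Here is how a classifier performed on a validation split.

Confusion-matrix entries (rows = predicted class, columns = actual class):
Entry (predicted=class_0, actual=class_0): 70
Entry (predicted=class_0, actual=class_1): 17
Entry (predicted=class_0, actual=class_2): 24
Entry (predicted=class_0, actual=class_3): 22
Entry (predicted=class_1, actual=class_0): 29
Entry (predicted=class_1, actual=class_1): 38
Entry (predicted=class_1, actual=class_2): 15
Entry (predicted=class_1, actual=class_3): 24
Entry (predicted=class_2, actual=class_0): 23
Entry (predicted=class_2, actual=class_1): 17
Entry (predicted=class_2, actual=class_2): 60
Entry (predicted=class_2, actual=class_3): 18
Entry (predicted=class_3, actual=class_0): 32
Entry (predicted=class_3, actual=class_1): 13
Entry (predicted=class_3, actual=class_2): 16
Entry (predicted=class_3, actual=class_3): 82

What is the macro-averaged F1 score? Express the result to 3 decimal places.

Per-class F1 score (2·TP/(2·TP+FP+FN)):
  class_0: TP=70, FP=17+24+22=63, FN=29+23+32=84 → 140/287 = 0.4878
  class_1: TP=38, FP=29+15+24=68, FN=17+17+13=47 → 76/191 = 0.3979
  class_2: TP=60, FP=23+17+18=58, FN=24+15+16=55 → 120/233 = 0.5150
  class_3: TP=82, FP=32+13+16=61, FN=22+24+18=64 → 164/289 = 0.5675
Macro-F1 score = mean = (0.4878 + 0.3979 + 0.5150 + 0.5675) / 4 = 0.492

0.492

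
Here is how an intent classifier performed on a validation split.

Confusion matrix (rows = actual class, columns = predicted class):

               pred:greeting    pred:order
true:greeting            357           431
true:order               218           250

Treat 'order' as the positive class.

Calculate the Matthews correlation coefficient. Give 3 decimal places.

-0.012

MCC = (TP·TN − FP·FN) / √((TP+FP)(TP+FN)(TN+FP)(TN+FN))
Numerator = 250·357 − 431·218 = -4708
Denominator = √(681·468·788·575) = √144406594800 = 380008.6773
MCC = -4708 / 380008.6773 = -0.012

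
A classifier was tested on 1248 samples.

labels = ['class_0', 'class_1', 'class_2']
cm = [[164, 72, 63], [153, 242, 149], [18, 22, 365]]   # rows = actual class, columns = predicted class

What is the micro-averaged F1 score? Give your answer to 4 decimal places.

Micro-averaging pools counts across classes: ΣTP=771, ΣFP=477, ΣFN=477.
Micro-F1 score = 2·TP/(2·TP+FP+FN) on pooled counts = 0.6178 (equals overall accuracy in single-label multiclass).

0.6178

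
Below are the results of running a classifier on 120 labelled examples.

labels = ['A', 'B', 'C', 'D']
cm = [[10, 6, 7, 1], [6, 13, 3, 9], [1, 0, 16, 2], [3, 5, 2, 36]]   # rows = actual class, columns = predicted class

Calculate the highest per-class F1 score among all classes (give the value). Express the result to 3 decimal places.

Per-class F1 score (2·TP/(2·TP+FP+FN)):
  A: TP=10, FP=6+1+3=10, FN=6+7+1=14 → 20/44 = 0.4545
  B: TP=13, FP=6+0+5=11, FN=6+3+9=18 → 26/55 = 0.4727
  C: TP=16, FP=7+3+2=12, FN=1+0+2=3 → 32/47 = 0.6809
  D: TP=36, FP=1+9+2=12, FN=3+5+2=10 → 72/94 = 0.7660
Highest is class 'D' with F1 score = 0.766.

0.766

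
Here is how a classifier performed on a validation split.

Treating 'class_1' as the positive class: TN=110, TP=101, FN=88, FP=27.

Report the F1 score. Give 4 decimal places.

Precision = TP/(TP+FP) = 101/128 = 0.7891
Recall = TP/(TP+FN) = 101/189 = 0.5344
F1 = 2·TP/(2·TP+FP+FN) = 202/317 = 0.6372

0.6372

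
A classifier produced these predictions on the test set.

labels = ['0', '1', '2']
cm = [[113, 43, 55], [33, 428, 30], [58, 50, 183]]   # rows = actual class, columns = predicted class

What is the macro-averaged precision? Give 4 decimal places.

0.6861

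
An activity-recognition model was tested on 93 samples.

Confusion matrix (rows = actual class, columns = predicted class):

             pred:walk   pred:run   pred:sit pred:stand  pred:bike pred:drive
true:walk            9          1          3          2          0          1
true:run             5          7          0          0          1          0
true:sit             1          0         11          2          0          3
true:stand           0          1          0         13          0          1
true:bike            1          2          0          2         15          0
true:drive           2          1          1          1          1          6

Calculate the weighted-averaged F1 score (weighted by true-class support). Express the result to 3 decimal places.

Per-class F1 score (2·TP/(2·TP+FP+FN)):
  walk: TP=9, FP=5+1+0+1+2=9, FN=1+3+2+0+1=7 → 18/34 = 0.5294
  run: TP=7, FP=1+0+1+2+1=5, FN=5+0+0+1+0=6 → 14/25 = 0.5600
  sit: TP=11, FP=3+0+0+0+1=4, FN=1+0+2+0+3=6 → 22/32 = 0.6875
  stand: TP=13, FP=2+0+2+2+1=7, FN=0+1+0+0+1=2 → 26/35 = 0.7429
  bike: TP=15, FP=0+1+0+0+1=2, FN=1+2+0+2+0=5 → 30/37 = 0.8108
  drive: TP=6, FP=1+0+3+1+0=5, FN=2+1+1+1+1=6 → 12/23 = 0.5217
Weighted-F1 score = Σ (supportᵢ/N)·F1 scoreᵢ with N=93: (16/93)·0.5294 + (13/93)·0.5600 + (17/93)·0.6875 + (15/93)·0.7429 + (20/93)·0.8108 + (12/93)·0.5217 = 0.657

0.657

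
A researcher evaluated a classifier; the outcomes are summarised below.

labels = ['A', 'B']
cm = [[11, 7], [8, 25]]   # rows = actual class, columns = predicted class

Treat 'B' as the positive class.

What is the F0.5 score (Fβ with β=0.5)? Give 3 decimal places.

0.776

Fβ = (1+β²)·TP / ((1+β²)·TP + β²·FN + FP), with β²=1/4
= 1.25·25 / (1.25·25 + 0.25·8 + 7) = 0.776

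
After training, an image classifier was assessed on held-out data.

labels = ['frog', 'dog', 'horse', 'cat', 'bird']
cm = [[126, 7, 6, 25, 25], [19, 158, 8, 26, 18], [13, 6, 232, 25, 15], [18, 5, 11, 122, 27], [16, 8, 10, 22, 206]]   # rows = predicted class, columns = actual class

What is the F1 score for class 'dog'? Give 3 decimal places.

0.765

One-vs-rest for 'dog': TP = diagonal; FP = other classes predicted 'dog'; FN = 'dog' predicted as other.
F1 score = 2·TP/(2·TP+FP+FN).
dog: TP=158, FP=19+8+26+18=71, FN=7+6+5+8=26 → 316/413 = 0.7651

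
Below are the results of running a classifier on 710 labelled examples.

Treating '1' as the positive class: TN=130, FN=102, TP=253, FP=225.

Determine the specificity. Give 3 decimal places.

Specificity = TN/(TN+FP) = 130/(130+225) = 0.366

0.366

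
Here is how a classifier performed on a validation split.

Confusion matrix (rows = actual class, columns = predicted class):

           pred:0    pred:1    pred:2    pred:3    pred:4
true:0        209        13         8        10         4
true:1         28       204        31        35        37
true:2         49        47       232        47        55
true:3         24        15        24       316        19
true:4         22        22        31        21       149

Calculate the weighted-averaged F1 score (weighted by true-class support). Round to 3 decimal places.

Per-class F1 score (2·TP/(2·TP+FP+FN)):
  0: TP=209, FP=28+49+24+22=123, FN=13+8+10+4=35 → 418/576 = 0.7257
  1: TP=204, FP=13+47+15+22=97, FN=28+31+35+37=131 → 408/636 = 0.6415
  2: TP=232, FP=8+31+24+31=94, FN=49+47+47+55=198 → 464/756 = 0.6138
  3: TP=316, FP=10+35+47+21=113, FN=24+15+24+19=82 → 632/827 = 0.7642
  4: TP=149, FP=4+37+55+19=115, FN=22+22+31+21=96 → 298/509 = 0.5855
Weighted-F1 score = Σ (supportᵢ/N)·F1 scoreᵢ with N=1652: (244/1652)·0.7257 + (335/1652)·0.6415 + (430/1652)·0.6138 + (398/1652)·0.7642 + (245/1652)·0.5855 = 0.668

0.668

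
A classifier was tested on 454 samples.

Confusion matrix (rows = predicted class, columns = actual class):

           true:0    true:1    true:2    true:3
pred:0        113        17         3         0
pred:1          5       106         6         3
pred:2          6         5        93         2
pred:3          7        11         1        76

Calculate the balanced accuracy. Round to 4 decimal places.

Balanced accuracy = mean of per-class recall.
  0: recall = 113/131 = 0.86260
  1: recall = 106/139 = 0.76259
  2: recall = 93/103 = 0.90291
  3: recall = 76/81 = 0.93827
Mean = (0.86260 + 0.76259 + 0.90291 + 0.93827) / 4 = 0.8666

0.8666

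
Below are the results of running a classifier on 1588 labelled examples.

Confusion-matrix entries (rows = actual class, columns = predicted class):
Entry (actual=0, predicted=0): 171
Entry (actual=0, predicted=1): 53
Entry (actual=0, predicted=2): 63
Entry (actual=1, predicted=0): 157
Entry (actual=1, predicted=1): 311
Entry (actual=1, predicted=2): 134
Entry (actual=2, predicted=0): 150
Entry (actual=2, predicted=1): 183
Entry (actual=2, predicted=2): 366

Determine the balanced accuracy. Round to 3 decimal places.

0.545

Balanced accuracy = mean of per-class recall.
  0: recall = 171/287 = 0.5958
  1: recall = 311/602 = 0.5166
  2: recall = 366/699 = 0.5236
Mean = (0.5958 + 0.5166 + 0.5236) / 3 = 0.545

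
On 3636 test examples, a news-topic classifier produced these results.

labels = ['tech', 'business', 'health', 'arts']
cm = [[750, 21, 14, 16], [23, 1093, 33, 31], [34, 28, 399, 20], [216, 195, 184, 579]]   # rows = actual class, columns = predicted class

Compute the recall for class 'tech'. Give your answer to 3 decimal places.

0.936

recall = TP/(TP+FN).
tech: TP=750, FN=21+14+16=51 → 750/801 = 0.9363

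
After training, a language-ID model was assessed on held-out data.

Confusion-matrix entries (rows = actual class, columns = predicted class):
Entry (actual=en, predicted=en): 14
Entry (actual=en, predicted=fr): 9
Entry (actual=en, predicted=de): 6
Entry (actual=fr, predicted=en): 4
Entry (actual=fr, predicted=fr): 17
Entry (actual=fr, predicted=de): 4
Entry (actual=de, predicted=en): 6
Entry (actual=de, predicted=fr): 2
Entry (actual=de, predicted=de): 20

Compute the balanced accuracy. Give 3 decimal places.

Balanced accuracy = mean of per-class recall.
  en: recall = 14/29 = 0.4828
  fr: recall = 17/25 = 0.6800
  de: recall = 20/28 = 0.7143
Mean = (0.4828 + 0.6800 + 0.7143) / 3 = 0.626

0.626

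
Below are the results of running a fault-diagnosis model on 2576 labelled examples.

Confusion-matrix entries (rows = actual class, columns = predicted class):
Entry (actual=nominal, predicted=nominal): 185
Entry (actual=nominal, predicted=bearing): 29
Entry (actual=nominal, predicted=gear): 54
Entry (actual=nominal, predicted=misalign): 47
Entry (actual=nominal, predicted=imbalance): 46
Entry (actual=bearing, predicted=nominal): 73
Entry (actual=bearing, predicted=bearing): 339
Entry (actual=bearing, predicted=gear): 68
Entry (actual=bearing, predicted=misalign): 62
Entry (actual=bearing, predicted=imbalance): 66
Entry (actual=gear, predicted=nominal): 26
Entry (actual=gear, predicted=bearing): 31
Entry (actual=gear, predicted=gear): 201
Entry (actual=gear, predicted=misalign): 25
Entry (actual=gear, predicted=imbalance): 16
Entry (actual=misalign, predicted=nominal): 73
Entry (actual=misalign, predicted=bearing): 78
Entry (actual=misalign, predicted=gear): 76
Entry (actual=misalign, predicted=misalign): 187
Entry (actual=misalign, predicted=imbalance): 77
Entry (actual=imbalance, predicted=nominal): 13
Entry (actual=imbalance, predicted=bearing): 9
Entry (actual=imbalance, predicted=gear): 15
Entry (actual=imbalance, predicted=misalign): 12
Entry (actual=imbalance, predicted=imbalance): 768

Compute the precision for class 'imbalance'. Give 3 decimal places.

Treat 'imbalance' as positive and all other classes as negative.
precision = TP/(TP+FP).
imbalance: TP=768, FP=46+66+16+77=205 → 768/973 = 0.7893

0.789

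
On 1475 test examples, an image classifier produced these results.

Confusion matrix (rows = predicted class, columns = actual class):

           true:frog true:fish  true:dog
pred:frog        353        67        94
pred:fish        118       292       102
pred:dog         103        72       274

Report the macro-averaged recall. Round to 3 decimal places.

Per-class recall (TP/(TP+FN)):
  frog: TP=353, FN=118+103=221 → 353/574 = 0.6150
  fish: TP=292, FN=67+72=139 → 292/431 = 0.6775
  dog: TP=274, FN=94+102=196 → 274/470 = 0.5830
Macro-recall = mean = (0.6150 + 0.6775 + 0.5830) / 3 = 0.625

0.625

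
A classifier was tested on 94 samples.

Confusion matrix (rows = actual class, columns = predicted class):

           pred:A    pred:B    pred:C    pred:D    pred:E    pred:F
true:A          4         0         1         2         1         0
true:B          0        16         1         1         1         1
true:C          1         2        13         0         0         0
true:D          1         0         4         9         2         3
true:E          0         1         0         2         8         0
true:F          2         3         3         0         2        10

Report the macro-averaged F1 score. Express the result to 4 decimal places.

0.6200

Per-class F1 score (2·TP/(2·TP+FP+FN)):
  A: TP=4, FP=0+1+1+0+2=4, FN=0+1+2+1+0=4 → 8/16 = 0.50000
  B: TP=16, FP=0+2+0+1+3=6, FN=0+1+1+1+1=4 → 32/42 = 0.76190
  C: TP=13, FP=1+1+4+0+3=9, FN=1+2+0+0+0=3 → 26/38 = 0.68421
  D: TP=9, FP=2+1+0+2+0=5, FN=1+0+4+2+3=10 → 18/33 = 0.54545
  E: TP=8, FP=1+1+0+2+2=6, FN=0+1+0+2+0=3 → 16/25 = 0.64000
  F: TP=10, FP=0+1+0+3+0=4, FN=2+3+3+0+2=10 → 20/34 = 0.58824
Macro-F1 score = mean = (0.50000 + 0.76190 + 0.68421 + 0.54545 + 0.64000 + 0.58824) / 6 = 0.6200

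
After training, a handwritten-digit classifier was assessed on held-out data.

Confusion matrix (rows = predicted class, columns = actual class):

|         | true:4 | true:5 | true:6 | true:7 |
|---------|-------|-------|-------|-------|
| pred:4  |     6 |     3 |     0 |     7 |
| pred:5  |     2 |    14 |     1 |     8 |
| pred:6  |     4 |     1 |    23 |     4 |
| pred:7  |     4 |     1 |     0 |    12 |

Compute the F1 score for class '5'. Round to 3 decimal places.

One-vs-rest for '5': TP = diagonal; FP = other classes predicted '5'; FN = '5' predicted as other.
F1 score = 2·TP/(2·TP+FP+FN).
5: TP=14, FP=2+1+8=11, FN=3+1+1=5 → 28/44 = 0.6364

0.636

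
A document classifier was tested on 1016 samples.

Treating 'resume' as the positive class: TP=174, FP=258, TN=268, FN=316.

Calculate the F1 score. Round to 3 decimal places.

Precision = TP/(TP+FP) = 174/432 = 0.4028
Recall = TP/(TP+FN) = 174/490 = 0.3551
F1 = 2·TP/(2·TP+FP+FN) = 348/922 = 0.377

0.377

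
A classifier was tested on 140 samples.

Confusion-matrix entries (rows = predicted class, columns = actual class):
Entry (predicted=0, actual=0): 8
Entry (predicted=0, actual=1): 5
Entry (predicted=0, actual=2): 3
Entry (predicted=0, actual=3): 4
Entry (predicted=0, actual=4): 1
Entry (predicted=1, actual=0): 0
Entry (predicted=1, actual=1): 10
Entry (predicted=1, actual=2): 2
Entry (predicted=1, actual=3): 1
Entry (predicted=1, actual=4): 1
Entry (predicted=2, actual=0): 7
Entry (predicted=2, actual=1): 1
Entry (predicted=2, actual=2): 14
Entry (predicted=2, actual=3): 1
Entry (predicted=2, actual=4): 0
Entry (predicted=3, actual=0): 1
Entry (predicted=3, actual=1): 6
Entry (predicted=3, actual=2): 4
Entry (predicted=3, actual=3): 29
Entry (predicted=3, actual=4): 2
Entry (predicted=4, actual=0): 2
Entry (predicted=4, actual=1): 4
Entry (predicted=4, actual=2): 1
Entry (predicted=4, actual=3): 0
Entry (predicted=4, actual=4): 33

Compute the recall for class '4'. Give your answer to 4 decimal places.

recall = TP/(TP+FN).
4: TP=33, FN=1+1+0+2=4 → 33/37 = 0.89189

0.8919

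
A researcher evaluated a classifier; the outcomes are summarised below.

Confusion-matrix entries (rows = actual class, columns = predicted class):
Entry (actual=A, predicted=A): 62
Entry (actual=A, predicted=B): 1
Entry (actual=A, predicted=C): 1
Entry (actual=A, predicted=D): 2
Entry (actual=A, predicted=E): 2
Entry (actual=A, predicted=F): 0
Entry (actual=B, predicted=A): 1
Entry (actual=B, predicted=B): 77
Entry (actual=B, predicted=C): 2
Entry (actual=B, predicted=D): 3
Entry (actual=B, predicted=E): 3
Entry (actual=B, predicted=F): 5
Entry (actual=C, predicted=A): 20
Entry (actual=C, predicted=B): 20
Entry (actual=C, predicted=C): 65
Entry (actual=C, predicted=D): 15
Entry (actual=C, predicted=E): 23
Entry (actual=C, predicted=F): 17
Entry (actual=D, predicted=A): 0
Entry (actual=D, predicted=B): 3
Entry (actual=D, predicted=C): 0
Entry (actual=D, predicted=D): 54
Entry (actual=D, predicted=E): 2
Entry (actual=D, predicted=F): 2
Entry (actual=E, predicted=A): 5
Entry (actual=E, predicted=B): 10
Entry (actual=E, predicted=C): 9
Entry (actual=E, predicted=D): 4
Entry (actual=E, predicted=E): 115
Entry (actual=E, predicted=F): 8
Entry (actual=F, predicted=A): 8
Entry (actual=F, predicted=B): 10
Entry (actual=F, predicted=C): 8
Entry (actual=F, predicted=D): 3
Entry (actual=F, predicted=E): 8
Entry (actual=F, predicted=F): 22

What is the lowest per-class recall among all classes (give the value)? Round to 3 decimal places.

0.373

Per-class recall (TP/(TP+FN)):
  A: TP=62, FN=1+1+2+2+0=6 → 62/68 = 0.9118
  B: TP=77, FN=1+2+3+3+5=14 → 77/91 = 0.8462
  C: TP=65, FN=20+20+15+23+17=95 → 65/160 = 0.4063
  D: TP=54, FN=0+3+0+2+2=7 → 54/61 = 0.8852
  E: TP=115, FN=5+10+9+4+8=36 → 115/151 = 0.7616
  F: TP=22, FN=8+10+8+3+8=37 → 22/59 = 0.3729
Lowest is class 'F' with recall = 0.373.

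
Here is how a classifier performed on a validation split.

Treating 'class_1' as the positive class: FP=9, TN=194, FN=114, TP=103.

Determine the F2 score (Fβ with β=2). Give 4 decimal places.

0.5255

Fβ = (1+β²)·TP / ((1+β²)·TP + β²·FN + FP), with β²=4
= 5·103 / (5·103 + 4·114 + 9) = 0.5255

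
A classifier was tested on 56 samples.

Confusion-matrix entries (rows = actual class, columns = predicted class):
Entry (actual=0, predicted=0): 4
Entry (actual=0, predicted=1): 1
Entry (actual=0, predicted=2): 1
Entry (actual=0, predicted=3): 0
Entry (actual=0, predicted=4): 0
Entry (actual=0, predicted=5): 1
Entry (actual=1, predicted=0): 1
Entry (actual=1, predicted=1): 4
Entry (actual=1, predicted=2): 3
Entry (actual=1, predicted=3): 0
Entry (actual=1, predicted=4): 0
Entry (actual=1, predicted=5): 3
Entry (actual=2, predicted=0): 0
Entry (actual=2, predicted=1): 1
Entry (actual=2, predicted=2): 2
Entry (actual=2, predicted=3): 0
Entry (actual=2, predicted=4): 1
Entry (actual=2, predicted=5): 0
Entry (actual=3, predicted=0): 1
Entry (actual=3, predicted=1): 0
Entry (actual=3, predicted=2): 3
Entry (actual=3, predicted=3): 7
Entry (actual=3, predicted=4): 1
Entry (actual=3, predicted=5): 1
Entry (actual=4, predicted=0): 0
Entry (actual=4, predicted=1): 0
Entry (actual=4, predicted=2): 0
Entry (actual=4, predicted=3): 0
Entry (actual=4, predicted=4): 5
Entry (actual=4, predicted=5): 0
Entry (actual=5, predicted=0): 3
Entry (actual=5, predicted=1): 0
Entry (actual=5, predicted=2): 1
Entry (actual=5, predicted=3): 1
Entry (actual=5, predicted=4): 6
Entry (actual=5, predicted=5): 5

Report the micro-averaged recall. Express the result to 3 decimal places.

0.482

Micro-averaging pools counts across classes: ΣTP=27, ΣFP=29, ΣFN=29.
Micro-recall = TP/(TP+FN) on pooled counts = 0.482 (equals overall accuracy in single-label multiclass).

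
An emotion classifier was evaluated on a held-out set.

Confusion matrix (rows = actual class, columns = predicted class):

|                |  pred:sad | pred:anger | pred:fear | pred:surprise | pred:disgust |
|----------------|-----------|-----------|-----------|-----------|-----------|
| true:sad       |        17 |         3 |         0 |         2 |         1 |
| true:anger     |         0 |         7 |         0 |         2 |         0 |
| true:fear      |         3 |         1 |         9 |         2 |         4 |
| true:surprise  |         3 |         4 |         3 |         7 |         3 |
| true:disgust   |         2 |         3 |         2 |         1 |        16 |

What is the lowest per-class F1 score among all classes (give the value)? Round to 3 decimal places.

0.412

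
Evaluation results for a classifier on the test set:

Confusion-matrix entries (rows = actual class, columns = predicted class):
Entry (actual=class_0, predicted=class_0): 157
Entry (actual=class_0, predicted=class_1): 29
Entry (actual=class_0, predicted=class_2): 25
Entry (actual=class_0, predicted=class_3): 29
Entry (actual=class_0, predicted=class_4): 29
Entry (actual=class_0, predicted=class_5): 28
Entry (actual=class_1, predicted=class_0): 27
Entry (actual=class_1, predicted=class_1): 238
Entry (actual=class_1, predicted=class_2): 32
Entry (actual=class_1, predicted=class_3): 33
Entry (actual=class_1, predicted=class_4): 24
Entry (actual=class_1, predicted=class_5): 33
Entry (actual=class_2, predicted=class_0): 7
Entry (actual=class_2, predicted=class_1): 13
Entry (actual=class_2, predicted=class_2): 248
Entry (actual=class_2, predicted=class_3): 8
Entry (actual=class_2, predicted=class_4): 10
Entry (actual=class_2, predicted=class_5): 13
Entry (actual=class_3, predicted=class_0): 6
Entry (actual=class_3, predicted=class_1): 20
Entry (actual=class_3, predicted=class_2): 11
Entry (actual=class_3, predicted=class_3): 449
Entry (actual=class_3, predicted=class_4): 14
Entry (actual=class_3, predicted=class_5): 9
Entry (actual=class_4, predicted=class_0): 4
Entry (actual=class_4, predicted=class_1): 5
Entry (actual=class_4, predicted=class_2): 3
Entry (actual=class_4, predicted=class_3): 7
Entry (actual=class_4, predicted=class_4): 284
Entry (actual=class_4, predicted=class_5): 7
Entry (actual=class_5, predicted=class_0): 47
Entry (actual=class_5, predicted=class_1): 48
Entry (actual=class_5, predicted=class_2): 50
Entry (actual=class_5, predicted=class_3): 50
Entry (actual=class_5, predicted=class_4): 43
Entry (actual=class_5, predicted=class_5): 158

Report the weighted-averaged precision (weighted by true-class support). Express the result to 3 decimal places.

0.690

Per-class precision (TP/(TP+FP)):
  class_0: TP=157, FP=27+7+6+4+47=91 → 157/248 = 0.6331
  class_1: TP=238, FP=29+13+20+5+48=115 → 238/353 = 0.6742
  class_2: TP=248, FP=25+32+11+3+50=121 → 248/369 = 0.6721
  class_3: TP=449, FP=29+33+8+7+50=127 → 449/576 = 0.7795
  class_4: TP=284, FP=29+24+10+14+43=120 → 284/404 = 0.7030
  class_5: TP=158, FP=28+33+13+9+7=90 → 158/248 = 0.6371
Weighted-precision = Σ (supportᵢ/N)·precisionᵢ with N=2198: (297/2198)·0.6331 + (387/2198)·0.6742 + (299/2198)·0.6721 + (509/2198)·0.7795 + (310/2198)·0.7030 + (396/2198)·0.6371 = 0.690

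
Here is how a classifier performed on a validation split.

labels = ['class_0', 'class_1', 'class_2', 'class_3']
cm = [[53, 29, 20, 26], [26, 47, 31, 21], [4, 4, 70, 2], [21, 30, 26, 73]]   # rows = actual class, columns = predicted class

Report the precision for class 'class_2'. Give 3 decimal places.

precision = TP/(TP+FP).
class_2: TP=70, FP=20+31+26=77 → 70/147 = 0.4762

0.476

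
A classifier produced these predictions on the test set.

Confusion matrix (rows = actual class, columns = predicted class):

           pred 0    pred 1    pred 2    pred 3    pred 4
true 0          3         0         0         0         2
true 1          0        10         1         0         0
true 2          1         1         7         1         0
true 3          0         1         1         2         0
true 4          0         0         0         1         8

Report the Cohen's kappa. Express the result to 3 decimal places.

0.701

Observed agreement pₒ = trace/N = 30/39 = 0.7692
Expected agreement pₑ = Σ (rowᵢ·colᵢ)/N² = (5·4 + 11·12 + 10·9 + 4·4 + 9·10)/39² = 0.2288
κ = (pₒ − pₑ)/(1 − pₑ) = (0.7692 − 0.2288)/(1 − 0.2288) = 0.701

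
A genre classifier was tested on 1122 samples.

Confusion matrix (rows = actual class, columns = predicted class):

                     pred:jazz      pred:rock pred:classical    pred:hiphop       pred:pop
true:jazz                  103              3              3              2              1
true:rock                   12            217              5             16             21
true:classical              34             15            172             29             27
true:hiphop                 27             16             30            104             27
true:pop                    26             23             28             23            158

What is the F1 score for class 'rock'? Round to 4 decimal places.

0.7963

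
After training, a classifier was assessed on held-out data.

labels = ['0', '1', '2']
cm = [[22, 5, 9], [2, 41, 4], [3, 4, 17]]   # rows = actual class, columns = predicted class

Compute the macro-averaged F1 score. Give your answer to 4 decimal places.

0.7245

Per-class F1 score (2·TP/(2·TP+FP+FN)):
  0: TP=22, FP=2+3=5, FN=5+9=14 → 44/63 = 0.69841
  1: TP=41, FP=5+4=9, FN=2+4=6 → 82/97 = 0.84536
  2: TP=17, FP=9+4=13, FN=3+4=7 → 34/54 = 0.62963
Macro-F1 score = mean = (0.69841 + 0.84536 + 0.62963) / 3 = 0.7245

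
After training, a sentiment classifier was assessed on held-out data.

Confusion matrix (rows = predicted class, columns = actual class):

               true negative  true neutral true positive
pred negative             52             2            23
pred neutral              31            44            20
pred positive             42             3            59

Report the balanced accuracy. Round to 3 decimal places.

Balanced accuracy = mean of per-class recall.
  negative: recall = 52/125 = 0.4160
  neutral: recall = 44/49 = 0.8980
  positive: recall = 59/102 = 0.5784
Mean = (0.4160 + 0.8980 + 0.5784) / 3 = 0.631

0.631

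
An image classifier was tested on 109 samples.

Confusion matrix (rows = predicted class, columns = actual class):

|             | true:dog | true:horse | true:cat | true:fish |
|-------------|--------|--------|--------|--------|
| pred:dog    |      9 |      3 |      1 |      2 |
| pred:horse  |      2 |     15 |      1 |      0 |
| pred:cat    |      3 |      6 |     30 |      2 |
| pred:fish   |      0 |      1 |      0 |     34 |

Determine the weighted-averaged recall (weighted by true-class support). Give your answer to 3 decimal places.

Per-class recall (TP/(TP+FN)):
  dog: TP=9, FN=2+3+0=5 → 9/14 = 0.6429
  horse: TP=15, FN=3+6+1=10 → 15/25 = 0.6000
  cat: TP=30, FN=1+1+0=2 → 30/32 = 0.9375
  fish: TP=34, FN=2+0+2=4 → 34/38 = 0.8947
Weighted-recall = Σ (supportᵢ/N)·recallᵢ with N=109: (14/109)·0.6429 + (25/109)·0.6000 + (32/109)·0.9375 + (38/109)·0.8947 = 0.807

0.807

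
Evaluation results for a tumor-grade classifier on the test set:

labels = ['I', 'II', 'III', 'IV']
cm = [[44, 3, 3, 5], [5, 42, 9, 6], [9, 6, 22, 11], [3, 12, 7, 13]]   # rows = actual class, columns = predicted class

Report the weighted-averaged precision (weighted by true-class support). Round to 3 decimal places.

Per-class precision (TP/(TP+FP)):
  I: TP=44, FP=5+9+3=17 → 44/61 = 0.7213
  II: TP=42, FP=3+6+12=21 → 42/63 = 0.6667
  III: TP=22, FP=3+9+7=19 → 22/41 = 0.5366
  IV: TP=13, FP=5+6+11=22 → 13/35 = 0.3714
Weighted-precision = Σ (supportᵢ/N)·precisionᵢ with N=200: (55/200)·0.7213 + (62/200)·0.6667 + (48/200)·0.5366 + (35/200)·0.3714 = 0.599

0.599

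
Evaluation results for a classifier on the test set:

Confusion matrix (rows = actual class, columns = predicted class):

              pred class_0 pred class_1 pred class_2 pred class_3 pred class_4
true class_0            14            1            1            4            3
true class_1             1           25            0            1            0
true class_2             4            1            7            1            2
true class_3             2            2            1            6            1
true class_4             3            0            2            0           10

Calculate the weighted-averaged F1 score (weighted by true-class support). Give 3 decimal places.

Per-class F1 score (2·TP/(2·TP+FP+FN)):
  class_0: TP=14, FP=1+4+2+3=10, FN=1+1+4+3=9 → 28/47 = 0.5957
  class_1: TP=25, FP=1+1+2+0=4, FN=1+0+1+0=2 → 50/56 = 0.8929
  class_2: TP=7, FP=1+0+1+2=4, FN=4+1+1+2=8 → 14/26 = 0.5385
  class_3: TP=6, FP=4+1+1+0=6, FN=2+2+1+1=6 → 12/24 = 0.5000
  class_4: TP=10, FP=3+0+2+1=6, FN=3+0+2+0=5 → 20/31 = 0.6452
Weighted-F1 score = Σ (supportᵢ/N)·F1 scoreᵢ with N=92: (23/92)·0.5957 + (27/92)·0.8929 + (15/92)·0.5385 + (12/92)·0.5000 + (15/92)·0.6452 = 0.669

0.669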